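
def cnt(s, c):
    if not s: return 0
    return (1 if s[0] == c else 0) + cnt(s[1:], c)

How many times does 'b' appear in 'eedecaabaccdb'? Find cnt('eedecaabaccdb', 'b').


s[0]='e' != 'b' -> 0
s[0]='e' != 'b' -> 0
s[0]='d' != 'b' -> 0
s[0]='e' != 'b' -> 0
s[0]='c' != 'b' -> 0
s[0]='a' != 'b' -> 0
s[0]='a' != 'b' -> 0
s[0]='b' == 'b' -> 1
s[0]='a' != 'b' -> 0
s[0]='c' != 'b' -> 0
s[0]='c' != 'b' -> 0
s[0]='d' != 'b' -> 0
s[0]='b' == 'b' -> 1
Sum: 0 + 0 + 0 + 0 + 0 + 0 + 0 + 1 + 0 + 0 + 0 + 0 + 1 = 2

2


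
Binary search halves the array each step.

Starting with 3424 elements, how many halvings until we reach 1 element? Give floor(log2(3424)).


3424 / 2 = 1712
1712 / 2 = 856
856 / 2 = 428
428 / 2 = 214
214 / 2 = 107
107 / 2 = 53
53 / 2 = 26
26 / 2 = 13
13 / 2 = 6
6 / 2 = 3
3 / 2 = 1
Reached 1 after 11 halvings

11


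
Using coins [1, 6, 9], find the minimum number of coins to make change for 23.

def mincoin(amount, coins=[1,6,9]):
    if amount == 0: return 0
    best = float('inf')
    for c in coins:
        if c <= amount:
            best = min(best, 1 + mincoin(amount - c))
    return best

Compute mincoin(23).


Building up with DP:
mincoin(0) = 0
mincoin(1) = min(1+mincoin(0)=1+0=1) = 1
mincoin(2) = min(1+mincoin(1)=1+1=2) = 2
mincoin(3) = min(1+mincoin(2)=1+2=3) = 3
mincoin(4) = min(1+mincoin(3)=1+3=4) = 4
mincoin(5) = min(1+mincoin(4)=1+4=5) = 5
mincoin(6) = min(1+mincoin(5)=1+5=6, 1+mincoin(0)=1+0=1) = 1
mincoin(7) = min(1+mincoin(6)=1+1=2, 1+mincoin(1)=1+1=2) = 2
mincoin(8) = min(1+mincoin(7)=1+2=3, 1+mincoin(2)=1+2=3) = 3
mincoin(9) = min(1+mincoin(8)=1+3=4, 1+mincoin(3)=1+3=4, 1+mincoin(0)=1+0=1) = 1
mincoin(10) = min(1+mincoin(9)=1+1=2, 1+mincoin(4)=1+4=5, 1+mincoin(1)=1+1=2) = 2
mincoin(11) = min(1+mincoin(10)=1+2=3, 1+mincoin(5)=1+5=6, 1+mincoin(2)=1+2=3) = 3
mincoin(12) = min(1+mincoin(11)=1+3=4, 1+mincoin(6)=1+1=2, 1+mincoin(3)=1+3=4) = 2
mincoin(13) = min(1+mincoin(12)=1+2=3, 1+mincoin(7)=1+2=3, 1+mincoin(4)=1+4=5) = 3
mincoin(14) = min(1+mincoin(13)=1+3=4, 1+mincoin(8)=1+3=4, 1+mincoin(5)=1+5=6) = 4
mincoin(15) = min(1+mincoin(14)=1+4=5, 1+mincoin(9)=1+1=2, 1+mincoin(6)=1+1=2) = 2
mincoin(16) = min(1+mincoin(15)=1+2=3, 1+mincoin(10)=1+2=3, 1+mincoin(7)=1+2=3) = 3
mincoin(17) = min(1+mincoin(16)=1+3=4, 1+mincoin(11)=1+3=4, 1+mincoin(8)=1+3=4) = 4
mincoin(18) = min(1+mincoin(17)=1+4=5, 1+mincoin(12)=1+2=3, 1+mincoin(9)=1+1=2) = 2
mincoin(19) = min(1+mincoin(18)=1+2=3, 1+mincoin(13)=1+3=4, 1+mincoin(10)=1+2=3) = 3
mincoin(20) = min(1+mincoin(19)=1+3=4, 1+mincoin(14)=1+4=5, 1+mincoin(11)=1+3=4) = 4
mincoin(21) = min(1+mincoin(20)=1+4=5, 1+mincoin(15)=1+2=3, 1+mincoin(12)=1+2=3) = 3
mincoin(22) = min(1+mincoin(21)=1+3=4, 1+mincoin(16)=1+3=4, 1+mincoin(13)=1+3=4) = 4
mincoin(23) = min(1+mincoin(22)=1+4=5, 1+mincoin(17)=1+4=5, 1+mincoin(14)=1+4=5) = 5

5


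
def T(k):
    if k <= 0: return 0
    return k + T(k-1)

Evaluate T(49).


T(49)
= 49 + 48 + 47 + 46 + 45 + 44 + 43 + 42 + 41 + 40 + 39 + 38 + 37 + 36 + 35 + 34 + 33 + 32 + 31 + 30 + 29 + 28 + 27 + 26 + 25 + 24 + 23 + 22 + 21 + 20 + 19 + 18 + 17 + 16 + 15 + 14 + 13 + 12 + 11 + 10 + 9 + 8 + 7 + 6 + 5 + 4 + 3 + 2 + 1 + T(0)
= 49 + 48 + 47 + 46 + 45 + 44 + 43 + 42 + 41 + 40 + 39 + 38 + 37 + 36 + 35 + 34 + 33 + 32 + 31 + 30 + 29 + 28 + 27 + 26 + 25 + 24 + 23 + 22 + 21 + 20 + 19 + 18 + 17 + 16 + 15 + 14 + 13 + 12 + 11 + 10 + 9 + 8 + 7 + 6 + 5 + 4 + 3 + 2 + 1 + 0
= 1225

1225


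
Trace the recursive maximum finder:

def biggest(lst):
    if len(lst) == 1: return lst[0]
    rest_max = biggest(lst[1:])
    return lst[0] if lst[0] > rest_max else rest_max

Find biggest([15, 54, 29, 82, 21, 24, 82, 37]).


biggest([15, 54, 29, 82, 21, 24, 82, 37]): compare 15 with biggest([54, 29, 82, 21, 24, 82, 37])
biggest([54, 29, 82, 21, 24, 82, 37]): compare 54 with biggest([29, 82, 21, 24, 82, 37])
biggest([29, 82, 21, 24, 82, 37]): compare 29 with biggest([82, 21, 24, 82, 37])
biggest([82, 21, 24, 82, 37]): compare 82 with biggest([21, 24, 82, 37])
biggest([21, 24, 82, 37]): compare 21 with biggest([24, 82, 37])
biggest([24, 82, 37]): compare 24 with biggest([82, 37])
biggest([82, 37]): compare 82 with biggest([37])
biggest([37]) = 37  (base case)
Compare 82 with 37 -> 82
Compare 24 with 82 -> 82
Compare 21 with 82 -> 82
Compare 82 with 82 -> 82
Compare 29 with 82 -> 82
Compare 54 with 82 -> 82
Compare 15 with 82 -> 82

82


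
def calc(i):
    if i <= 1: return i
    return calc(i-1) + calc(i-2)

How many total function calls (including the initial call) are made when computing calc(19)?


Let C(n) = total calls for calc(n)
C(0) = 1, C(1) = 1
C(2) = 1 + C(1) + C(0) = 1 + 1 + 1 = 3
C(3) = 1 + C(2) + C(1) = 1 + 3 + 1 = 5
C(4) = 1 + C(3) + C(2) = 1 + 5 + 3 = 9
C(5) = 1 + C(4) + C(3) = 1 + 9 + 5 = 15
C(6) = 1 + C(5) + C(4) = 1 + 15 + 9 = 25
C(7) = 1 + C(6) + C(5) = 1 + 25 + 15 = 41
C(8) = 1 + C(7) + C(6) = 1 + 41 + 25 = 67
C(9) = 1 + C(8) + C(7) = 1 + 67 + 41 = 109
C(10) = 1 + C(9) + C(8) = 1 + 109 + 67 = 177
C(11) = 1 + C(10) + C(9) = 1 + 177 + 109 = 287
C(12) = 1 + C(11) + C(10) = 1 + 287 + 177 = 465
C(13) = 1 + C(12) + C(11) = 1 + 465 + 287 = 753
C(14) = 1 + C(13) + C(12) = 1 + 753 + 465 = 1219
C(15) = 1 + C(14) + C(13) = 1 + 1219 + 753 = 1973
C(16) = 1 + C(15) + C(14) = 1 + 1973 + 1219 = 3193
C(17) = 1 + C(16) + C(15) = 1 + 3193 + 1973 = 5167
C(18) = 1 + C(17) + C(16) = 1 + 5167 + 3193 = 8361
C(19) = 1 + C(18) + C(17) = 1 + 8361 + 5167 = 13529

13529


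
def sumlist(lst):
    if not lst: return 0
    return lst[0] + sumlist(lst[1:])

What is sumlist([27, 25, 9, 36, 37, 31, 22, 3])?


sumlist([27, 25, 9, 36, 37, 31, 22, 3]) = 27 + sumlist([25, 9, 36, 37, 31, 22, 3])
sumlist([25, 9, 36, 37, 31, 22, 3]) = 25 + sumlist([9, 36, 37, 31, 22, 3])
sumlist([9, 36, 37, 31, 22, 3]) = 9 + sumlist([36, 37, 31, 22, 3])
sumlist([36, 37, 31, 22, 3]) = 36 + sumlist([37, 31, 22, 3])
sumlist([37, 31, 22, 3]) = 37 + sumlist([31, 22, 3])
sumlist([31, 22, 3]) = 31 + sumlist([22, 3])
sumlist([22, 3]) = 22 + sumlist([3])
sumlist([3]) = 3 + sumlist([])
sumlist([]) = 0  (base case)
Total: 27 + 25 + 9 + 36 + 37 + 31 + 22 + 3 + 0 = 190

190


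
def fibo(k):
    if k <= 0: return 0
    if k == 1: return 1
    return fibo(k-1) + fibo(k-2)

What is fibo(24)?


Computing fibo(24) bottom-up:
fibo(0) = 0
fibo(1) = 1
fibo(2) = fibo(1) + fibo(0) = 1 + 0 = 1
fibo(3) = fibo(2) + fibo(1) = 1 + 1 = 2
fibo(4) = fibo(3) + fibo(2) = 2 + 1 = 3
fibo(5) = fibo(4) + fibo(3) = 3 + 2 = 5
fibo(6) = fibo(5) + fibo(4) = 5 + 3 = 8
fibo(7) = fibo(6) + fibo(5) = 8 + 5 = 13
fibo(8) = fibo(7) + fibo(6) = 13 + 8 = 21
fibo(9) = fibo(8) + fibo(7) = 21 + 13 = 34
fibo(10) = fibo(9) + fibo(8) = 34 + 21 = 55
fibo(11) = fibo(10) + fibo(9) = 55 + 34 = 89
fibo(12) = fibo(11) + fibo(10) = 89 + 55 = 144
fibo(13) = fibo(12) + fibo(11) = 144 + 89 = 233
fibo(14) = fibo(13) + fibo(12) = 233 + 144 = 377
fibo(15) = fibo(14) + fibo(13) = 377 + 233 = 610
fibo(16) = fibo(15) + fibo(14) = 610 + 377 = 987
fibo(17) = fibo(16) + fibo(15) = 987 + 610 = 1597
fibo(18) = fibo(17) + fibo(16) = 1597 + 987 = 2584
fibo(19) = fibo(18) + fibo(17) = 2584 + 1597 = 4181
fibo(20) = fibo(19) + fibo(18) = 4181 + 2584 = 6765
fibo(21) = fibo(20) + fibo(19) = 6765 + 4181 = 10946
fibo(22) = fibo(21) + fibo(20) = 10946 + 6765 = 17711
fibo(23) = fibo(22) + fibo(21) = 17711 + 10946 = 28657
fibo(24) = fibo(23) + fibo(22) = 28657 + 17711 = 46368

46368


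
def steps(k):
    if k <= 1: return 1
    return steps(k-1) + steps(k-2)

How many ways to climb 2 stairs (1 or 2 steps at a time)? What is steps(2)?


Building up from base cases:
steps(0) = 1
steps(1) = 1
steps(2) = steps(1) + steps(0) = 1 + 1 = 2

2


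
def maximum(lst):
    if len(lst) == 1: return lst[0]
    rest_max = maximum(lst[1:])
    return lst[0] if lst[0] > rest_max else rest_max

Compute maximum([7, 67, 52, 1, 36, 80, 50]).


maximum([7, 67, 52, 1, 36, 80, 50]): compare 7 with maximum([67, 52, 1, 36, 80, 50])
maximum([67, 52, 1, 36, 80, 50]): compare 67 with maximum([52, 1, 36, 80, 50])
maximum([52, 1, 36, 80, 50]): compare 52 with maximum([1, 36, 80, 50])
maximum([1, 36, 80, 50]): compare 1 with maximum([36, 80, 50])
maximum([36, 80, 50]): compare 36 with maximum([80, 50])
maximum([80, 50]): compare 80 with maximum([50])
maximum([50]) = 50  (base case)
Compare 80 with 50 -> 80
Compare 36 with 80 -> 80
Compare 1 with 80 -> 80
Compare 52 with 80 -> 80
Compare 67 with 80 -> 80
Compare 7 with 80 -> 80

80


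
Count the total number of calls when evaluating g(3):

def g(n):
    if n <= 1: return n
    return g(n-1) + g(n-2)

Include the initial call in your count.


Let C(n) = total calls for g(n)
C(0) = 1, C(1) = 1
C(2) = 1 + C(1) + C(0) = 1 + 1 + 1 = 3
C(3) = 1 + C(2) + C(1) = 1 + 3 + 1 = 5

5


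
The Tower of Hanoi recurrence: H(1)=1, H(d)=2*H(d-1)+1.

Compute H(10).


H(10) = 2 * H(9) + 1
H(9) = 2 * H(8) + 1
H(8) = 2 * H(7) + 1
H(7) = 2 * H(6) + 1
H(6) = 2 * H(5) + 1
H(5) = 2 * H(4) + 1
H(4) = 2 * H(3) + 1
H(3) = 2 * H(2) + 1
H(2) = 2 * H(1) + 1
H(1) = 1  (base case)
H(2) = 2 * 1 + 1 = 3
H(3) = 2 * 3 + 1 = 7
H(4) = 2 * 7 + 1 = 15
H(5) = 2 * 15 + 1 = 31
H(6) = 2 * 31 + 1 = 63
H(7) = 2 * 63 + 1 = 127
H(8) = 2 * 127 + 1 = 255
H(9) = 2 * 255 + 1 = 511
H(10) = 2 * 511 + 1 = 1023

1023


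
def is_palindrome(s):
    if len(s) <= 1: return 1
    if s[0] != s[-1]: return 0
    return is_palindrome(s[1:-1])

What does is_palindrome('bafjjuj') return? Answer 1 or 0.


is_palindrome('bafjjuj'): s[0]='b' != s[-1]='j' -> return 0
Result: 0 (not a palindrome)

0


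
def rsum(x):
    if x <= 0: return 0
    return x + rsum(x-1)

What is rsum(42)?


rsum(42)
= 42 + 41 + 40 + 39 + 38 + 37 + 36 + 35 + 34 + 33 + 32 + 31 + 30 + 29 + 28 + 27 + 26 + 25 + 24 + 23 + 22 + 21 + 20 + 19 + 18 + 17 + 16 + 15 + 14 + 13 + 12 + 11 + 10 + 9 + 8 + 7 + 6 + 5 + 4 + 3 + 2 + 1 + rsum(0)
= 42 + 41 + 40 + 39 + 38 + 37 + 36 + 35 + 34 + 33 + 32 + 31 + 30 + 29 + 28 + 27 + 26 + 25 + 24 + 23 + 22 + 21 + 20 + 19 + 18 + 17 + 16 + 15 + 14 + 13 + 12 + 11 + 10 + 9 + 8 + 7 + 6 + 5 + 4 + 3 + 2 + 1 + 0
= 903

903


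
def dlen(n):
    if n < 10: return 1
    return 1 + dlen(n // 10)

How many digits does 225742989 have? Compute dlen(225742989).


dlen(225742989) = 1 + dlen(22574298)
dlen(22574298) = 1 + dlen(2257429)
dlen(2257429) = 1 + dlen(225742)
dlen(225742) = 1 + dlen(22574)
dlen(22574) = 1 + dlen(2257)
dlen(2257) = 1 + dlen(225)
dlen(225) = 1 + dlen(22)
dlen(22) = 1 + dlen(2)
dlen(2) = 1  (base case: 2 < 10)
Unwinding: 1 + 1 + 1 + 1 + 1 + 1 + 1 + 1 + 1 = 9

9


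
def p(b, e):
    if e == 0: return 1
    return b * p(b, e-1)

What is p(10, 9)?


p(10, 9)
= 10 * p(10, 8)
= 10 * 10 * p(10, 7)
= 10 * 10 * 10 * p(10, 6)
= 10 * 10 * 10 * 10 * p(10, 5)
= 10 * 10 * 10 * 10 * 10 * p(10, 4)
= 10 * 10 * 10 * 10 * 10 * 10 * p(10, 3)
= 10 * 10 * 10 * 10 * 10 * 10 * 10 * p(10, 2)
= 10 * 10 * 10 * 10 * 10 * 10 * 10 * 10 * p(10, 1)
= 10 * 10 * 10 * 10 * 10 * 10 * 10 * 10 * 10 * p(10, 0)
= 10 * 10 * 10 * 10 * 10 * 10 * 10 * 10 * 10 * 1
= 1000000000

1000000000


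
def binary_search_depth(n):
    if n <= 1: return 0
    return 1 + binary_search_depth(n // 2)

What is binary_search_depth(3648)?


3648 / 2 = 1824
1824 / 2 = 912
912 / 2 = 456
456 / 2 = 228
228 / 2 = 114
114 / 2 = 57
57 / 2 = 28
28 / 2 = 14
14 / 2 = 7
7 / 2 = 3
3 / 2 = 1
Reached 1 after 11 halvings

11


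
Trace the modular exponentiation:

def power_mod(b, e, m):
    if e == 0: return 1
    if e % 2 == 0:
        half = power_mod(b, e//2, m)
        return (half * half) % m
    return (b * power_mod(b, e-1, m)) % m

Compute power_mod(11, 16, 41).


power_mod(11, 16, 41): e is even, compute power_mod(11, 8, 41)
  power_mod(11, 8, 41): e is even, compute power_mod(11, 4, 41)
    power_mod(11, 4, 41): e is even, compute power_mod(11, 2, 41)
      power_mod(11, 2, 41): e is even, compute power_mod(11, 1, 41)
        power_mod(11, 1, 41): e is odd, compute power_mod(11, 0, 41)
          power_mod(11, 0, 41) = 1
        (11 * 1) % 41 = 11
      half=11, (11*11) % 41 = 39
    half=39, (39*39) % 41 = 4
  half=4, (4*4) % 41 = 16
half=16, (16*16) % 41 = 10

10


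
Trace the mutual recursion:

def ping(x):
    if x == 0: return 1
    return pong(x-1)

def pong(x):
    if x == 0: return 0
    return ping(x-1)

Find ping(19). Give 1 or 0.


ping(19) = pong(18)
pong(18) = ping(17)
ping(17) = pong(16)
pong(16) = ping(15)
ping(15) = pong(14)
pong(14) = ping(13)
ping(13) = pong(12)
pong(12) = ping(11)
ping(11) = pong(10)
pong(10) = ping(9)
ping(9) = pong(8)
pong(8) = ping(7)
ping(7) = pong(6)
pong(6) = ping(5)
ping(5) = pong(4)
pong(4) = ping(3)
ping(3) = pong(2)
pong(2) = ping(1)
ping(1) = pong(0)
pong(0) = 0  (base case)
Result: 0

0


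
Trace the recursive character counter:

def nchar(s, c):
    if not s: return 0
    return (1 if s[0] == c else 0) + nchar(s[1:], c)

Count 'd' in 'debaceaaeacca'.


s[0]='d' == 'd' -> 1
s[0]='e' != 'd' -> 0
s[0]='b' != 'd' -> 0
s[0]='a' != 'd' -> 0
s[0]='c' != 'd' -> 0
s[0]='e' != 'd' -> 0
s[0]='a' != 'd' -> 0
s[0]='a' != 'd' -> 0
s[0]='e' != 'd' -> 0
s[0]='a' != 'd' -> 0
s[0]='c' != 'd' -> 0
s[0]='c' != 'd' -> 0
s[0]='a' != 'd' -> 0
Sum: 1 + 0 + 0 + 0 + 0 + 0 + 0 + 0 + 0 + 0 + 0 + 0 + 0 = 1

1


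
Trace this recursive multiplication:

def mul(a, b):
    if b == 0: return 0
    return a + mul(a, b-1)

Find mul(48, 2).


mul(48, 2) = 48 + mul(48, 1)
mul(48, 1) = 48 + mul(48, 0)
mul(48, 0) = 0  (base case)
Total: 48 + 48 + 0 = 96

96


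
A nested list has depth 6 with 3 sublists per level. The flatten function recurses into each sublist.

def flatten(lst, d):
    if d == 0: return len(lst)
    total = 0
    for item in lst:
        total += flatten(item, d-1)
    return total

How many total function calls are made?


At depth 0 (root): 1 call
At depth 1: each of 1 parents calls flatten on 3 children = 3 calls
At depth 2: each of 3 parents calls flatten on 3 children = 9 calls
At depth 3: each of 9 parents calls flatten on 3 children = 27 calls
At depth 4: each of 27 parents calls flatten on 3 children = 81 calls
At depth 5: each of 81 parents calls flatten on 3 children = 243 calls
At depth 6: each of 243 parents calls flatten on 3 children = 729 calls
Total: 1 + 3 + 9 + 27 + 81 + 243 + 729 = 1093

1093


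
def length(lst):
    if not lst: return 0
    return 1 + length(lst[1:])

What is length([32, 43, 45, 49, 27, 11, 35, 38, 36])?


length([32, 43, 45, 49, 27, 11, 35, 38, 36]) = 1 + length([43, 45, 49, 27, 11, 35, 38, 36])
length([43, 45, 49, 27, 11, 35, 38, 36]) = 1 + length([45, 49, 27, 11, 35, 38, 36])
length([45, 49, 27, 11, 35, 38, 36]) = 1 + length([49, 27, 11, 35, 38, 36])
length([49, 27, 11, 35, 38, 36]) = 1 + length([27, 11, 35, 38, 36])
length([27, 11, 35, 38, 36]) = 1 + length([11, 35, 38, 36])
length([11, 35, 38, 36]) = 1 + length([35, 38, 36])
length([35, 38, 36]) = 1 + length([38, 36])
length([38, 36]) = 1 + length([36])
length([36]) = 1 + length([])
length([]) = 0  (base case)
Unwinding: 1 + 1 + 1 + 1 + 1 + 1 + 1 + 1 + 1 + 0 = 9

9


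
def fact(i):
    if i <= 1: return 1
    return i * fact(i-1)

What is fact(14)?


fact(14)
= 14 * fact(13)
= 14 * 13 * fact(12)
= 14 * 13 * 12 * fact(11)
= 14 * 13 * 12 * 11 * fact(10)
= 14 * 13 * 12 * 11 * 10 * fact(9)
= 14 * 13 * 12 * 11 * 10 * 9 * fact(8)
= 14 * 13 * 12 * 11 * 10 * 9 * 8 * fact(7)
= 14 * 13 * 12 * 11 * 10 * 9 * 8 * 7 * fact(6)
= 14 * 13 * 12 * 11 * 10 * 9 * 8 * 7 * 6 * fact(5)
= 14 * 13 * 12 * 11 * 10 * 9 * 8 * 7 * 6 * 5 * fact(4)
= 14 * 13 * 12 * 11 * 10 * 9 * 8 * 7 * 6 * 5 * 4 * fact(3)
= 14 * 13 * 12 * 11 * 10 * 9 * 8 * 7 * 6 * 5 * 4 * 3 * fact(2)
= 14 * 13 * 12 * 11 * 10 * 9 * 8 * 7 * 6 * 5 * 4 * 3 * 2 * fact(1)
= 14 * 13 * 12 * 11 * 10 * 9 * 8 * 7 * 6 * 5 * 4 * 3 * 2 * 1
= 87178291200

87178291200


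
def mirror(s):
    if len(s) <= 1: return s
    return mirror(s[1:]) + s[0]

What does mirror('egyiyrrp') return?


mirror('egyiyrrp') = mirror('gyiyrrp') + 'e'
mirror('gyiyrrp') = mirror('yiyrrp') + 'g'
mirror('yiyrrp') = mirror('iyrrp') + 'y'
mirror('iyrrp') = mirror('yrrp') + 'i'
mirror('yrrp') = mirror('rrp') + 'y'
mirror('rrp') = mirror('rp') + 'r'
mirror('rp') = mirror('p') + 'r'
mirror('p') = 'p'  (base case)
Concatenating: 'p' + 'r' + 'r' + 'y' + 'i' + 'y' + 'g' + 'e' = 'prryiyge'

prryiyge


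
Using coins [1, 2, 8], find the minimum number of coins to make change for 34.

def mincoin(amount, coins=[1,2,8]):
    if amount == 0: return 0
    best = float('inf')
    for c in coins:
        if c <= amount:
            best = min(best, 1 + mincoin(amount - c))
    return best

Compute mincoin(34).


Building up with DP:
mincoin(0) = 0
mincoin(1) = min(1+mincoin(0)=1+0=1) = 1
mincoin(2) = min(1+mincoin(1)=1+1=2, 1+mincoin(0)=1+0=1) = 1
mincoin(3) = min(1+mincoin(2)=1+1=2, 1+mincoin(1)=1+1=2) = 2
mincoin(4) = min(1+mincoin(3)=1+2=3, 1+mincoin(2)=1+1=2) = 2
mincoin(5) = min(1+mincoin(4)=1+2=3, 1+mincoin(3)=1+2=3) = 3
mincoin(6) = min(1+mincoin(5)=1+3=4, 1+mincoin(4)=1+2=3) = 3
mincoin(7) = min(1+mincoin(6)=1+3=4, 1+mincoin(5)=1+3=4) = 4
mincoin(8) = min(1+mincoin(7)=1+4=5, 1+mincoin(6)=1+3=4, 1+mincoin(0)=1+0=1) = 1
mincoin(9) = min(1+mincoin(8)=1+1=2, 1+mincoin(7)=1+4=5, 1+mincoin(1)=1+1=2) = 2
mincoin(10) = min(1+mincoin(9)=1+2=3, 1+mincoin(8)=1+1=2, 1+mincoin(2)=1+1=2) = 2
mincoin(11) = min(1+mincoin(10)=1+2=3, 1+mincoin(9)=1+2=3, 1+mincoin(3)=1+2=3) = 3
mincoin(12) = min(1+mincoin(11)=1+3=4, 1+mincoin(10)=1+2=3, 1+mincoin(4)=1+2=3) = 3
mincoin(13) = min(1+mincoin(12)=1+3=4, 1+mincoin(11)=1+3=4, 1+mincoin(5)=1+3=4) = 4
mincoin(14) = min(1+mincoin(13)=1+4=5, 1+mincoin(12)=1+3=4, 1+mincoin(6)=1+3=4) = 4
mincoin(15) = min(1+mincoin(14)=1+4=5, 1+mincoin(13)=1+4=5, 1+mincoin(7)=1+4=5) = 5
mincoin(16) = min(1+mincoin(15)=1+5=6, 1+mincoin(14)=1+4=5, 1+mincoin(8)=1+1=2) = 2
mincoin(17) = min(1+mincoin(16)=1+2=3, 1+mincoin(15)=1+5=6, 1+mincoin(9)=1+2=3) = 3
mincoin(18) = min(1+mincoin(17)=1+3=4, 1+mincoin(16)=1+2=3, 1+mincoin(10)=1+2=3) = 3
mincoin(19) = min(1+mincoin(18)=1+3=4, 1+mincoin(17)=1+3=4, 1+mincoin(11)=1+3=4) = 4
mincoin(20) = min(1+mincoin(19)=1+4=5, 1+mincoin(18)=1+3=4, 1+mincoin(12)=1+3=4) = 4
mincoin(21) = min(1+mincoin(20)=1+4=5, 1+mincoin(19)=1+4=5, 1+mincoin(13)=1+4=5) = 5
mincoin(22) = min(1+mincoin(21)=1+5=6, 1+mincoin(20)=1+4=5, 1+mincoin(14)=1+4=5) = 5
mincoin(23) = min(1+mincoin(22)=1+5=6, 1+mincoin(21)=1+5=6, 1+mincoin(15)=1+5=6) = 6
mincoin(24) = min(1+mincoin(23)=1+6=7, 1+mincoin(22)=1+5=6, 1+mincoin(16)=1+2=3) = 3
mincoin(25) = min(1+mincoin(24)=1+3=4, 1+mincoin(23)=1+6=7, 1+mincoin(17)=1+3=4) = 4
mincoin(26) = min(1+mincoin(25)=1+4=5, 1+mincoin(24)=1+3=4, 1+mincoin(18)=1+3=4) = 4
mincoin(27) = min(1+mincoin(26)=1+4=5, 1+mincoin(25)=1+4=5, 1+mincoin(19)=1+4=5) = 5
mincoin(28) = min(1+mincoin(27)=1+5=6, 1+mincoin(26)=1+4=5, 1+mincoin(20)=1+4=5) = 5
mincoin(29) = min(1+mincoin(28)=1+5=6, 1+mincoin(27)=1+5=6, 1+mincoin(21)=1+5=6) = 6
mincoin(30) = min(1+mincoin(29)=1+6=7, 1+mincoin(28)=1+5=6, 1+mincoin(22)=1+5=6) = 6
mincoin(31) = min(1+mincoin(30)=1+6=7, 1+mincoin(29)=1+6=7, 1+mincoin(23)=1+6=7) = 7
mincoin(32) = min(1+mincoin(31)=1+7=8, 1+mincoin(30)=1+6=7, 1+mincoin(24)=1+3=4) = 4
mincoin(33) = min(1+mincoin(32)=1+4=5, 1+mincoin(31)=1+7=8, 1+mincoin(25)=1+4=5) = 5
mincoin(34) = min(1+mincoin(33)=1+5=6, 1+mincoin(32)=1+4=5, 1+mincoin(26)=1+4=5) = 5

5


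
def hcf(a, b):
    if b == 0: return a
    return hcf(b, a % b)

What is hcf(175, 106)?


hcf(175, 106) = hcf(106, 69)
hcf(106, 69) = hcf(69, 37)
hcf(69, 37) = hcf(37, 32)
hcf(37, 32) = hcf(32, 5)
hcf(32, 5) = hcf(5, 2)
hcf(5, 2) = hcf(2, 1)
hcf(2, 1) = hcf(1, 0)
hcf(1, 0) = 1  (base case)

1


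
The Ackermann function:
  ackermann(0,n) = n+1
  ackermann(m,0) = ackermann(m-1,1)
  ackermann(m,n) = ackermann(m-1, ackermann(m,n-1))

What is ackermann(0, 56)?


ackermann(0, 56) = 57
Result: ackermann(0, 56) = 57

57


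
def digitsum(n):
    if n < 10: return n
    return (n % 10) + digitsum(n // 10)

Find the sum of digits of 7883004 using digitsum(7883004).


digitsum(7883004) = 4 + digitsum(788300)
digitsum(788300) = 0 + digitsum(78830)
digitsum(78830) = 0 + digitsum(7883)
digitsum(7883) = 3 + digitsum(788)
digitsum(788) = 8 + digitsum(78)
digitsum(78) = 8 + digitsum(7)
digitsum(7) = 7  (base case)
Total: 4 + 0 + 0 + 3 + 8 + 8 + 7 = 30

30


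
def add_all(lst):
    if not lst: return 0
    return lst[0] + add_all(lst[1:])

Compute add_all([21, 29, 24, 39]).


add_all([21, 29, 24, 39]) = 21 + add_all([29, 24, 39])
add_all([29, 24, 39]) = 29 + add_all([24, 39])
add_all([24, 39]) = 24 + add_all([39])
add_all([39]) = 39 + add_all([])
add_all([]) = 0  (base case)
Total: 21 + 29 + 24 + 39 + 0 = 113

113


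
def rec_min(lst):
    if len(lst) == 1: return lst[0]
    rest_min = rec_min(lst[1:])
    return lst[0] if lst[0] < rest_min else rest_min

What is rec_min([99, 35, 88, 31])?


rec_min([99, 35, 88, 31]): compare 99 with rec_min([35, 88, 31])
rec_min([35, 88, 31]): compare 35 with rec_min([88, 31])
rec_min([88, 31]): compare 88 with rec_min([31])
rec_min([31]) = 31  (base case)
Compare 88 with 31 -> 31
Compare 35 with 31 -> 31
Compare 99 with 31 -> 31

31


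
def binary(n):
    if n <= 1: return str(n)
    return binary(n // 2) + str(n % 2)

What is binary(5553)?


binary(5553) = binary(2776) + '1'
binary(2776) = binary(1388) + '0'
binary(1388) = binary(694) + '0'
binary(694) = binary(347) + '0'
binary(347) = binary(173) + '1'
binary(173) = binary(86) + '1'
binary(86) = binary(43) + '0'
binary(43) = binary(21) + '1'
binary(21) = binary(10) + '1'
binary(10) = binary(5) + '0'
binary(5) = binary(2) + '1'
binary(2) = binary(1) + '0'
binary(1) = '1'  (base case)
Concatenating: '1' + '0' + '1' + '0' + '1' + '1' + '0' + '1' + '1' + '0' + '0' + '0' + '1' = '1010110110001'

1010110110001


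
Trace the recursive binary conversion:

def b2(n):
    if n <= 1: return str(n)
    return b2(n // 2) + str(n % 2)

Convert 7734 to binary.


b2(7734) = b2(3867) + '0'
b2(3867) = b2(1933) + '1'
b2(1933) = b2(966) + '1'
b2(966) = b2(483) + '0'
b2(483) = b2(241) + '1'
b2(241) = b2(120) + '1'
b2(120) = b2(60) + '0'
b2(60) = b2(30) + '0'
b2(30) = b2(15) + '0'
b2(15) = b2(7) + '1'
b2(7) = b2(3) + '1'
b2(3) = b2(1) + '1'
b2(1) = '1'  (base case)
Concatenating: '1' + '1' + '1' + '1' + '0' + '0' + '0' + '1' + '1' + '0' + '1' + '1' + '0' = '1111000110110'

1111000110110


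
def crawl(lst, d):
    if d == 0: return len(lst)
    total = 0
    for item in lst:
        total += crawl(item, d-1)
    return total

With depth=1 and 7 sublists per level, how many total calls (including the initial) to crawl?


At depth 0 (root): 1 call
At depth 1: each of 1 parents calls crawl on 7 children = 7 calls
Total: 1 + 7 = 8

8


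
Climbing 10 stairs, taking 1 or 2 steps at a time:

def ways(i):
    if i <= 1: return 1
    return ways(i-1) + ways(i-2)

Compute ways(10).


Building up from base cases:
ways(0) = 1
ways(1) = 1
ways(2) = ways(1) + ways(0) = 1 + 1 = 2
ways(3) = ways(2) + ways(1) = 2 + 1 = 3
ways(4) = ways(3) + ways(2) = 3 + 2 = 5
ways(5) = ways(4) + ways(3) = 5 + 3 = 8
ways(6) = ways(5) + ways(4) = 8 + 5 = 13
ways(7) = ways(6) + ways(5) = 13 + 8 = 21
ways(8) = ways(7) + ways(6) = 21 + 13 = 34
ways(9) = ways(8) + ways(7) = 34 + 21 = 55
ways(10) = ways(9) + ways(8) = 55 + 34 = 89

89


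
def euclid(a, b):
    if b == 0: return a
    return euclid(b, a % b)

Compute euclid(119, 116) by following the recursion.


euclid(119, 116) = euclid(116, 3)
euclid(116, 3) = euclid(3, 2)
euclid(3, 2) = euclid(2, 1)
euclid(2, 1) = euclid(1, 0)
euclid(1, 0) = 1  (base case)

1


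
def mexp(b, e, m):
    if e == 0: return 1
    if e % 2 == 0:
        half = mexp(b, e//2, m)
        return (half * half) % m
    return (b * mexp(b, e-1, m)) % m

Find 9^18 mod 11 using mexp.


mexp(9, 18, 11): e is even, compute mexp(9, 9, 11)
  mexp(9, 9, 11): e is odd, compute mexp(9, 8, 11)
    mexp(9, 8, 11): e is even, compute mexp(9, 4, 11)
      mexp(9, 4, 11): e is even, compute mexp(9, 2, 11)
        mexp(9, 2, 11): e is even, compute mexp(9, 1, 11)
          mexp(9, 1, 11): e is odd, compute mexp(9, 0, 11)
          mexp(9, 0, 11) = 1
          (9 * 1) % 11 = 9
        half=9, (9*9) % 11 = 4
      half=4, (4*4) % 11 = 5
    half=5, (5*5) % 11 = 3
  (9 * 3) % 11 = 5
half=5, (5*5) % 11 = 3

3


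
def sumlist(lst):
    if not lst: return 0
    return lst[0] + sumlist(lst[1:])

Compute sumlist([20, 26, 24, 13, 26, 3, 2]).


sumlist([20, 26, 24, 13, 26, 3, 2]) = 20 + sumlist([26, 24, 13, 26, 3, 2])
sumlist([26, 24, 13, 26, 3, 2]) = 26 + sumlist([24, 13, 26, 3, 2])
sumlist([24, 13, 26, 3, 2]) = 24 + sumlist([13, 26, 3, 2])
sumlist([13, 26, 3, 2]) = 13 + sumlist([26, 3, 2])
sumlist([26, 3, 2]) = 26 + sumlist([3, 2])
sumlist([3, 2]) = 3 + sumlist([2])
sumlist([2]) = 2 + sumlist([])
sumlist([]) = 0  (base case)
Total: 20 + 26 + 24 + 13 + 26 + 3 + 2 + 0 = 114

114


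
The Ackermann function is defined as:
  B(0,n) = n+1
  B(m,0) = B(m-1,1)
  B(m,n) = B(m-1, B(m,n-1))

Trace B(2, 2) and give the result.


B(2, 2) = B(1, B(2, 1))
  B(2, 1) = B(1, B(2, 0))
    B(2, 0) = B(1, 1)
      B(1, 1) = B(0, B(1, 0))
        B(1, 0) = B(0, 1)
          B(0, 1) = 2
        = B(0, 2)
        B(0, 2) = 3
    = B(1, 3)
    B(1, 3) = B(0, B(1, 2))
      B(1, 2) = B(0, B(1, 1))
        B(1, 1) = B(0, B(1, 0))
          B(1, 0) = B(0, 1)
          B(0, 1) = 2
          = B(0, 2)
          B(0, 2) = 3
        = B(0, 3)
        B(0, 3) = 4
      = B(0, 4)
      B(0, 4) = 5
  = B(1, 5)
  B(1, 5) = B(0, B(1, 4))
    B(1, 4) = B(0, B(1, 3))
      B(1, 3) = B(0, B(1, 2))
        B(1, 2) = B(0, B(1, 1))
... (trace truncated)
Result: B(2, 2) = 7

7


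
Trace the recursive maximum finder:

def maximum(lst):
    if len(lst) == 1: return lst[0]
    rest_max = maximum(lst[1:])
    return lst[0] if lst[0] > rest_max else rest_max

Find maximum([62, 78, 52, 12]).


maximum([62, 78, 52, 12]): compare 62 with maximum([78, 52, 12])
maximum([78, 52, 12]): compare 78 with maximum([52, 12])
maximum([52, 12]): compare 52 with maximum([12])
maximum([12]) = 12  (base case)
Compare 52 with 12 -> 52
Compare 78 with 52 -> 78
Compare 62 with 78 -> 78

78


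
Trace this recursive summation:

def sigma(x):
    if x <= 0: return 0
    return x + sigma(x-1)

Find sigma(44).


sigma(44)
= 44 + 43 + 42 + 41 + 40 + 39 + 38 + 37 + 36 + 35 + 34 + 33 + 32 + 31 + 30 + 29 + 28 + 27 + 26 + 25 + 24 + 23 + 22 + 21 + 20 + 19 + 18 + 17 + 16 + 15 + 14 + 13 + 12 + 11 + 10 + 9 + 8 + 7 + 6 + 5 + 4 + 3 + 2 + 1 + sigma(0)
= 44 + 43 + 42 + 41 + 40 + 39 + 38 + 37 + 36 + 35 + 34 + 33 + 32 + 31 + 30 + 29 + 28 + 27 + 26 + 25 + 24 + 23 + 22 + 21 + 20 + 19 + 18 + 17 + 16 + 15 + 14 + 13 + 12 + 11 + 10 + 9 + 8 + 7 + 6 + 5 + 4 + 3 + 2 + 1 + 0
= 990

990


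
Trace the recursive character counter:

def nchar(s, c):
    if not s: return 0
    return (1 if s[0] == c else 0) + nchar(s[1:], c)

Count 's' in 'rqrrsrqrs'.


s[0]='r' != 's' -> 0
s[0]='q' != 's' -> 0
s[0]='r' != 's' -> 0
s[0]='r' != 's' -> 0
s[0]='s' == 's' -> 1
s[0]='r' != 's' -> 0
s[0]='q' != 's' -> 0
s[0]='r' != 's' -> 0
s[0]='s' == 's' -> 1
Sum: 0 + 0 + 0 + 0 + 1 + 0 + 0 + 0 + 1 = 2

2


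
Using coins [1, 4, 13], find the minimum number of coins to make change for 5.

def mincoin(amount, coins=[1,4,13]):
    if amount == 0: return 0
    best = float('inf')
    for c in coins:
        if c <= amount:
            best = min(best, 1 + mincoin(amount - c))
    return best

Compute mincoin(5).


Building up with DP:
mincoin(0) = 0
mincoin(1) = min(1+mincoin(0)=1+0=1) = 1
mincoin(2) = min(1+mincoin(1)=1+1=2) = 2
mincoin(3) = min(1+mincoin(2)=1+2=3) = 3
mincoin(4) = min(1+mincoin(3)=1+3=4, 1+mincoin(0)=1+0=1) = 1
mincoin(5) = min(1+mincoin(4)=1+1=2, 1+mincoin(1)=1+1=2) = 2

2


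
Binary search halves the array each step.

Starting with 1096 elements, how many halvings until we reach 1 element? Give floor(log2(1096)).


1096 / 2 = 548
548 / 2 = 274
274 / 2 = 137
137 / 2 = 68
68 / 2 = 34
34 / 2 = 17
17 / 2 = 8
8 / 2 = 4
4 / 2 = 2
2 / 2 = 1
Reached 1 after 10 halvings

10


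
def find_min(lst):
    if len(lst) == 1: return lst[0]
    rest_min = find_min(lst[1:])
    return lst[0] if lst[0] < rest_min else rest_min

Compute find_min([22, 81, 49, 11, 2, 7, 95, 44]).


find_min([22, 81, 49, 11, 2, 7, 95, 44]): compare 22 with find_min([81, 49, 11, 2, 7, 95, 44])
find_min([81, 49, 11, 2, 7, 95, 44]): compare 81 with find_min([49, 11, 2, 7, 95, 44])
find_min([49, 11, 2, 7, 95, 44]): compare 49 with find_min([11, 2, 7, 95, 44])
find_min([11, 2, 7, 95, 44]): compare 11 with find_min([2, 7, 95, 44])
find_min([2, 7, 95, 44]): compare 2 with find_min([7, 95, 44])
find_min([7, 95, 44]): compare 7 with find_min([95, 44])
find_min([95, 44]): compare 95 with find_min([44])
find_min([44]) = 44  (base case)
Compare 95 with 44 -> 44
Compare 7 with 44 -> 7
Compare 2 with 7 -> 2
Compare 11 with 2 -> 2
Compare 49 with 2 -> 2
Compare 81 with 2 -> 2
Compare 22 with 2 -> 2

2


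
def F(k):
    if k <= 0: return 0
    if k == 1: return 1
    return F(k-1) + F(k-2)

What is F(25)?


Computing F(25) bottom-up:
F(0) = 0
F(1) = 1
F(2) = F(1) + F(0) = 1 + 0 = 1
F(3) = F(2) + F(1) = 1 + 1 = 2
F(4) = F(3) + F(2) = 2 + 1 = 3
F(5) = F(4) + F(3) = 3 + 2 = 5
F(6) = F(5) + F(4) = 5 + 3 = 8
F(7) = F(6) + F(5) = 8 + 5 = 13
F(8) = F(7) + F(6) = 13 + 8 = 21
F(9) = F(8) + F(7) = 21 + 13 = 34
F(10) = F(9) + F(8) = 34 + 21 = 55
F(11) = F(10) + F(9) = 55 + 34 = 89
F(12) = F(11) + F(10) = 89 + 55 = 144
F(13) = F(12) + F(11) = 144 + 89 = 233
F(14) = F(13) + F(12) = 233 + 144 = 377
F(15) = F(14) + F(13) = 377 + 233 = 610
F(16) = F(15) + F(14) = 610 + 377 = 987
F(17) = F(16) + F(15) = 987 + 610 = 1597
F(18) = F(17) + F(16) = 1597 + 987 = 2584
F(19) = F(18) + F(17) = 2584 + 1597 = 4181
F(20) = F(19) + F(18) = 4181 + 2584 = 6765
F(21) = F(20) + F(19) = 6765 + 4181 = 10946
F(22) = F(21) + F(20) = 10946 + 6765 = 17711
F(23) = F(22) + F(21) = 17711 + 10946 = 28657
F(24) = F(23) + F(22) = 28657 + 17711 = 46368
F(25) = F(24) + F(23) = 46368 + 28657 = 75025

75025


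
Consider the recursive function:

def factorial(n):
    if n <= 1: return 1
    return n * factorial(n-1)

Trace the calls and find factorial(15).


factorial(15)
= 15 * factorial(14)
= 15 * 14 * factorial(13)
= 15 * 14 * 13 * factorial(12)
= 15 * 14 * 13 * 12 * factorial(11)
= 15 * 14 * 13 * 12 * 11 * factorial(10)
= 15 * 14 * 13 * 12 * 11 * 10 * factorial(9)
= 15 * 14 * 13 * 12 * 11 * 10 * 9 * factorial(8)
= 15 * 14 * 13 * 12 * 11 * 10 * 9 * 8 * factorial(7)
= 15 * 14 * 13 * 12 * 11 * 10 * 9 * 8 * 7 * factorial(6)
= 15 * 14 * 13 * 12 * 11 * 10 * 9 * 8 * 7 * 6 * factorial(5)
= 15 * 14 * 13 * 12 * 11 * 10 * 9 * 8 * 7 * 6 * 5 * factorial(4)
= 15 * 14 * 13 * 12 * 11 * 10 * 9 * 8 * 7 * 6 * 5 * 4 * factorial(3)
= 15 * 14 * 13 * 12 * 11 * 10 * 9 * 8 * 7 * 6 * 5 * 4 * 3 * factorial(2)
= 15 * 14 * 13 * 12 * 11 * 10 * 9 * 8 * 7 * 6 * 5 * 4 * 3 * 2 * factorial(1)
= 15 * 14 * 13 * 12 * 11 * 10 * 9 * 8 * 7 * 6 * 5 * 4 * 3 * 2 * 1
= 1307674368000

1307674368000


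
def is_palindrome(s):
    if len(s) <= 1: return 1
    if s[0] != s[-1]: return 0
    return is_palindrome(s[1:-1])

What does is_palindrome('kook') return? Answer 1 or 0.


is_palindrome('kook'): s[0]='k' == s[-1]='k' -> check is_palindrome('oo')
is_palindrome('oo'): s[0]='o' == s[-1]='o' -> check is_palindrome('')
is_palindrome(''): len <= 1 -> return 1  (base case)
Result: 1 (palindrome)

1


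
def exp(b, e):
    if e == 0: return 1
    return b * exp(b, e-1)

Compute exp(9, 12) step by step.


exp(9, 12)
= 9 * exp(9, 11)
= 9 * 9 * exp(9, 10)
= 9 * 9 * 9 * exp(9, 9)
= 9 * 9 * 9 * 9 * exp(9, 8)
= 9 * 9 * 9 * 9 * 9 * exp(9, 7)
= 9 * 9 * 9 * 9 * 9 * 9 * exp(9, 6)
= 9 * 9 * 9 * 9 * 9 * 9 * 9 * exp(9, 5)
= 9 * 9 * 9 * 9 * 9 * 9 * 9 * 9 * exp(9, 4)
= 9 * 9 * 9 * 9 * 9 * 9 * 9 * 9 * 9 * exp(9, 3)
= 9 * 9 * 9 * 9 * 9 * 9 * 9 * 9 * 9 * 9 * exp(9, 2)
= 9 * 9 * 9 * 9 * 9 * 9 * 9 * 9 * 9 * 9 * 9 * exp(9, 1)
= 9 * 9 * 9 * 9 * 9 * 9 * 9 * 9 * 9 * 9 * 9 * 9 * exp(9, 0)
= 9 * 9 * 9 * 9 * 9 * 9 * 9 * 9 * 9 * 9 * 9 * 9 * 1
= 282429536481

282429536481


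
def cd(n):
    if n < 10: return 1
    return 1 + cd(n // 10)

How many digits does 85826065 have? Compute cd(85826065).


cd(85826065) = 1 + cd(8582606)
cd(8582606) = 1 + cd(858260)
cd(858260) = 1 + cd(85826)
cd(85826) = 1 + cd(8582)
cd(8582) = 1 + cd(858)
cd(858) = 1 + cd(85)
cd(85) = 1 + cd(8)
cd(8) = 1  (base case: 8 < 10)
Unwinding: 1 + 1 + 1 + 1 + 1 + 1 + 1 + 1 = 8

8


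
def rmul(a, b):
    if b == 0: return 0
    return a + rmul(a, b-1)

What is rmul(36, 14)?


rmul(36, 14) = 36 + rmul(36, 13)
rmul(36, 13) = 36 + rmul(36, 12)
rmul(36, 12) = 36 + rmul(36, 11)
rmul(36, 11) = 36 + rmul(36, 10)
rmul(36, 10) = 36 + rmul(36, 9)
rmul(36, 9) = 36 + rmul(36, 8)
rmul(36, 8) = 36 + rmul(36, 7)
rmul(36, 7) = 36 + rmul(36, 6)
rmul(36, 6) = 36 + rmul(36, 5)
rmul(36, 5) = 36 + rmul(36, 4)
rmul(36, 4) = 36 + rmul(36, 3)
rmul(36, 3) = 36 + rmul(36, 2)
rmul(36, 2) = 36 + rmul(36, 1)
rmul(36, 1) = 36 + rmul(36, 0)
rmul(36, 0) = 0  (base case)
Total: 36 + 36 + 36 + 36 + 36 + 36 + 36 + 36 + 36 + 36 + 36 + 36 + 36 + 36 + 0 = 504

504


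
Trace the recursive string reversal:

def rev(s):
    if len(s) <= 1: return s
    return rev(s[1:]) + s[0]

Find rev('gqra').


rev('gqra') = rev('qra') + 'g'
rev('qra') = rev('ra') + 'q'
rev('ra') = rev('a') + 'r'
rev('a') = 'a'  (base case)
Concatenating: 'a' + 'r' + 'q' + 'g' = 'arqg'

arqg


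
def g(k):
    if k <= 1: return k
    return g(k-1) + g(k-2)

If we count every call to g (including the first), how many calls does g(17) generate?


Let C(n) = total calls for g(n)
C(0) = 1, C(1) = 1
C(2) = 1 + C(1) + C(0) = 1 + 1 + 1 = 3
C(3) = 1 + C(2) + C(1) = 1 + 3 + 1 = 5
C(4) = 1 + C(3) + C(2) = 1 + 5 + 3 = 9
C(5) = 1 + C(4) + C(3) = 1 + 9 + 5 = 15
C(6) = 1 + C(5) + C(4) = 1 + 15 + 9 = 25
C(7) = 1 + C(6) + C(5) = 1 + 25 + 15 = 41
C(8) = 1 + C(7) + C(6) = 1 + 41 + 25 = 67
C(9) = 1 + C(8) + C(7) = 1 + 67 + 41 = 109
C(10) = 1 + C(9) + C(8) = 1 + 109 + 67 = 177
C(11) = 1 + C(10) + C(9) = 1 + 177 + 109 = 287
C(12) = 1 + C(11) + C(10) = 1 + 287 + 177 = 465
C(13) = 1 + C(12) + C(11) = 1 + 465 + 287 = 753
C(14) = 1 + C(13) + C(12) = 1 + 753 + 465 = 1219
C(15) = 1 + C(14) + C(13) = 1 + 1219 + 753 = 1973
C(16) = 1 + C(15) + C(14) = 1 + 1973 + 1219 = 3193
C(17) = 1 + C(16) + C(15) = 1 + 3193 + 1973 = 5167

5167


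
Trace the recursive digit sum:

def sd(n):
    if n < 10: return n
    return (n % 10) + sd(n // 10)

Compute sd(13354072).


sd(13354072) = 2 + sd(1335407)
sd(1335407) = 7 + sd(133540)
sd(133540) = 0 + sd(13354)
sd(13354) = 4 + sd(1335)
sd(1335) = 5 + sd(133)
sd(133) = 3 + sd(13)
sd(13) = 3 + sd(1)
sd(1) = 1  (base case)
Total: 2 + 7 + 0 + 4 + 5 + 3 + 3 + 1 = 25

25


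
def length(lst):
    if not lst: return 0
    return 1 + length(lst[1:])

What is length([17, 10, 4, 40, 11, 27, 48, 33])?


length([17, 10, 4, 40, 11, 27, 48, 33]) = 1 + length([10, 4, 40, 11, 27, 48, 33])
length([10, 4, 40, 11, 27, 48, 33]) = 1 + length([4, 40, 11, 27, 48, 33])
length([4, 40, 11, 27, 48, 33]) = 1 + length([40, 11, 27, 48, 33])
length([40, 11, 27, 48, 33]) = 1 + length([11, 27, 48, 33])
length([11, 27, 48, 33]) = 1 + length([27, 48, 33])
length([27, 48, 33]) = 1 + length([48, 33])
length([48, 33]) = 1 + length([33])
length([33]) = 1 + length([])
length([]) = 0  (base case)
Unwinding: 1 + 1 + 1 + 1 + 1 + 1 + 1 + 1 + 0 = 8

8


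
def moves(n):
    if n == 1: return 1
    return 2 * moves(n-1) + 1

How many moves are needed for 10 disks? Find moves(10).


moves(10) = 2 * moves(9) + 1
moves(9) = 2 * moves(8) + 1
moves(8) = 2 * moves(7) + 1
moves(7) = 2 * moves(6) + 1
moves(6) = 2 * moves(5) + 1
moves(5) = 2 * moves(4) + 1
moves(4) = 2 * moves(3) + 1
moves(3) = 2 * moves(2) + 1
moves(2) = 2 * moves(1) + 1
moves(1) = 1  (base case)
moves(2) = 2 * 1 + 1 = 3
moves(3) = 2 * 3 + 1 = 7
moves(4) = 2 * 7 + 1 = 15
moves(5) = 2 * 15 + 1 = 31
moves(6) = 2 * 31 + 1 = 63
moves(7) = 2 * 63 + 1 = 127
moves(8) = 2 * 127 + 1 = 255
moves(9) = 2 * 255 + 1 = 511
moves(10) = 2 * 511 + 1 = 1023

1023


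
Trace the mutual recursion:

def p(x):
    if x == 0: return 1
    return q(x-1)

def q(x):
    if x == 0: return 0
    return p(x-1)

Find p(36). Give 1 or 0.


p(36) = q(35)
q(35) = p(34)
p(34) = q(33)
q(33) = p(32)
p(32) = q(31)
q(31) = p(30)
p(30) = q(29)
q(29) = p(28)
p(28) = q(27)
q(27) = p(26)
p(26) = q(25)
q(25) = p(24)
p(24) = q(23)
q(23) = p(22)
p(22) = q(21)
q(21) = p(20)
p(20) = q(19)
q(19) = p(18)
p(18) = q(17)
q(17) = p(16)
p(16) = q(15)
q(15) = p(14)
p(14) = q(13)
q(13) = p(12)
p(12) = q(11)
q(11) = p(10)
p(10) = q(9)
q(9) = p(8)
p(8) = q(7)
q(7) = p(6)
p(6) = q(5)
q(5) = p(4)
p(4) = q(3)
q(3) = p(2)
p(2) = q(1)
q(1) = p(0)
p(0) = 1  (base case)
Result: 1

1


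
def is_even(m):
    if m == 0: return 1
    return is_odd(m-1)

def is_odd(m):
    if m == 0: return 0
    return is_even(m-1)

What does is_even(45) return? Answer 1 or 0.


is_even(45) = is_odd(44)
is_odd(44) = is_even(43)
is_even(43) = is_odd(42)
is_odd(42) = is_even(41)
is_even(41) = is_odd(40)
is_odd(40) = is_even(39)
is_even(39) = is_odd(38)
is_odd(38) = is_even(37)
is_even(37) = is_odd(36)
is_odd(36) = is_even(35)
is_even(35) = is_odd(34)
is_odd(34) = is_even(33)
is_even(33) = is_odd(32)
is_odd(32) = is_even(31)
is_even(31) = is_odd(30)
is_odd(30) = is_even(29)
is_even(29) = is_odd(28)
is_odd(28) = is_even(27)
is_even(27) = is_odd(26)
is_odd(26) = is_even(25)
is_even(25) = is_odd(24)
is_odd(24) = is_even(23)
is_even(23) = is_odd(22)
is_odd(22) = is_even(21)
is_even(21) = is_odd(20)
is_odd(20) = is_even(19)
is_even(19) = is_odd(18)
is_odd(18) = is_even(17)
is_even(17) = is_odd(16)
is_odd(16) = is_even(15)
is_even(15) = is_odd(14)
is_odd(14) = is_even(13)
is_even(13) = is_odd(12)
is_odd(12) = is_even(11)
is_even(11) = is_odd(10)
is_odd(10) = is_even(9)
is_even(9) = is_odd(8)
is_odd(8) = is_even(7)
is_even(7) = is_odd(6)
is_odd(6) = is_even(5)
is_even(5) = is_odd(4)
is_odd(4) = is_even(3)
is_even(3) = is_odd(2)
is_odd(2) = is_even(1)
is_even(1) = is_odd(0)
is_odd(0) = 0  (base case)
Result: 0

0


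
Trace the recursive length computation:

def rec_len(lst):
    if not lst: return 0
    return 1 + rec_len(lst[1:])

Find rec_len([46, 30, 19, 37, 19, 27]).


rec_len([46, 30, 19, 37, 19, 27]) = 1 + rec_len([30, 19, 37, 19, 27])
rec_len([30, 19, 37, 19, 27]) = 1 + rec_len([19, 37, 19, 27])
rec_len([19, 37, 19, 27]) = 1 + rec_len([37, 19, 27])
rec_len([37, 19, 27]) = 1 + rec_len([19, 27])
rec_len([19, 27]) = 1 + rec_len([27])
rec_len([27]) = 1 + rec_len([])
rec_len([]) = 0  (base case)
Unwinding: 1 + 1 + 1 + 1 + 1 + 1 + 0 = 6

6


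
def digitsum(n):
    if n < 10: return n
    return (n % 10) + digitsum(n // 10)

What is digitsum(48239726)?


digitsum(48239726) = 6 + digitsum(4823972)
digitsum(4823972) = 2 + digitsum(482397)
digitsum(482397) = 7 + digitsum(48239)
digitsum(48239) = 9 + digitsum(4823)
digitsum(4823) = 3 + digitsum(482)
digitsum(482) = 2 + digitsum(48)
digitsum(48) = 8 + digitsum(4)
digitsum(4) = 4  (base case)
Total: 6 + 2 + 7 + 9 + 3 + 2 + 8 + 4 = 41

41


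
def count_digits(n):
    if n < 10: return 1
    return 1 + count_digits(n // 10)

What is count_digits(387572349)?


count_digits(387572349) = 1 + count_digits(38757234)
count_digits(38757234) = 1 + count_digits(3875723)
count_digits(3875723) = 1 + count_digits(387572)
count_digits(387572) = 1 + count_digits(38757)
count_digits(38757) = 1 + count_digits(3875)
count_digits(3875) = 1 + count_digits(387)
count_digits(387) = 1 + count_digits(38)
count_digits(38) = 1 + count_digits(3)
count_digits(3) = 1  (base case: 3 < 10)
Unwinding: 1 + 1 + 1 + 1 + 1 + 1 + 1 + 1 + 1 = 9

9


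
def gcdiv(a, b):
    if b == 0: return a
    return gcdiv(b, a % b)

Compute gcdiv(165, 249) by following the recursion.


gcdiv(165, 249) = gcdiv(249, 165)
gcdiv(249, 165) = gcdiv(165, 84)
gcdiv(165, 84) = gcdiv(84, 81)
gcdiv(84, 81) = gcdiv(81, 3)
gcdiv(81, 3) = gcdiv(3, 0)
gcdiv(3, 0) = 3  (base case)

3


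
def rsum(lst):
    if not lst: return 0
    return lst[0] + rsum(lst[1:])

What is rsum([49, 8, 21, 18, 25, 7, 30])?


rsum([49, 8, 21, 18, 25, 7, 30]) = 49 + rsum([8, 21, 18, 25, 7, 30])
rsum([8, 21, 18, 25, 7, 30]) = 8 + rsum([21, 18, 25, 7, 30])
rsum([21, 18, 25, 7, 30]) = 21 + rsum([18, 25, 7, 30])
rsum([18, 25, 7, 30]) = 18 + rsum([25, 7, 30])
rsum([25, 7, 30]) = 25 + rsum([7, 30])
rsum([7, 30]) = 7 + rsum([30])
rsum([30]) = 30 + rsum([])
rsum([]) = 0  (base case)
Total: 49 + 8 + 21 + 18 + 25 + 7 + 30 + 0 = 158

158
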